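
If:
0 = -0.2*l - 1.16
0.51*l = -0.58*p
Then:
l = -5.80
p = 5.10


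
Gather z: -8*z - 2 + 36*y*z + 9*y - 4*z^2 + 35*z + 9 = 9*y - 4*z^2 + z*(36*y + 27) + 7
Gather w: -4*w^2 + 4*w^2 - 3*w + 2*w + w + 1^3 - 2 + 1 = 0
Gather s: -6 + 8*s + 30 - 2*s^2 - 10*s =-2*s^2 - 2*s + 24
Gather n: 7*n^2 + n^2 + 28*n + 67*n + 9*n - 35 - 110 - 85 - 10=8*n^2 + 104*n - 240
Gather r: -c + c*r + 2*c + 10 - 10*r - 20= c + r*(c - 10) - 10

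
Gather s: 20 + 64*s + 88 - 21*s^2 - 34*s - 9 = -21*s^2 + 30*s + 99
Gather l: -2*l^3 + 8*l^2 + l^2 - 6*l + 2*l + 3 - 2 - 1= -2*l^3 + 9*l^2 - 4*l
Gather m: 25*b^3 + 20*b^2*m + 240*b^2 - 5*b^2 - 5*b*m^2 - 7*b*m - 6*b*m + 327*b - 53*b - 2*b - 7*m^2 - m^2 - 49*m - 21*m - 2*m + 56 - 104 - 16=25*b^3 + 235*b^2 + 272*b + m^2*(-5*b - 8) + m*(20*b^2 - 13*b - 72) - 64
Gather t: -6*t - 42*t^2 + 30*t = -42*t^2 + 24*t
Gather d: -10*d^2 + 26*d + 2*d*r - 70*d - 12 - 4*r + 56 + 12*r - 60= -10*d^2 + d*(2*r - 44) + 8*r - 16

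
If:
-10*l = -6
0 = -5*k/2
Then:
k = 0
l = 3/5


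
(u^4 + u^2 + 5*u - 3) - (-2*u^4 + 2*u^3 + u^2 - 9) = 3*u^4 - 2*u^3 + 5*u + 6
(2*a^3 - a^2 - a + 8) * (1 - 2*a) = -4*a^4 + 4*a^3 + a^2 - 17*a + 8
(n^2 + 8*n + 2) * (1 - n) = -n^3 - 7*n^2 + 6*n + 2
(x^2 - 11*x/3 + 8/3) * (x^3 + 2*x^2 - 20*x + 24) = x^5 - 5*x^4/3 - 74*x^3/3 + 308*x^2/3 - 424*x/3 + 64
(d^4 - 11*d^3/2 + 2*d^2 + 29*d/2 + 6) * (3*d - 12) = 3*d^5 - 57*d^4/2 + 72*d^3 + 39*d^2/2 - 156*d - 72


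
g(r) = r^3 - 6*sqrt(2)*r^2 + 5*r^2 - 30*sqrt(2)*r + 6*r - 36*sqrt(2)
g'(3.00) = -30.34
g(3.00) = -164.56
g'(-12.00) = 479.22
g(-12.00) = -1843.68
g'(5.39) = 13.16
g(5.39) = -191.91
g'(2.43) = -35.65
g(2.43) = -145.66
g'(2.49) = -35.18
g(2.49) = -147.78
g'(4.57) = -5.63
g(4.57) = -194.73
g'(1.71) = -39.57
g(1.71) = -118.39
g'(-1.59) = -17.76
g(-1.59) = -5.82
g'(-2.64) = 2.88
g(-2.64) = 2.56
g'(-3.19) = 16.34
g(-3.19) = -2.64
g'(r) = 3*r^2 - 12*sqrt(2)*r + 10*r - 30*sqrt(2) + 6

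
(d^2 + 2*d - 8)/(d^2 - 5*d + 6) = (d + 4)/(d - 3)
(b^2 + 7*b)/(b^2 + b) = (b + 7)/(b + 1)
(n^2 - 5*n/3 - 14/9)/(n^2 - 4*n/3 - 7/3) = (n + 2/3)/(n + 1)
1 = 1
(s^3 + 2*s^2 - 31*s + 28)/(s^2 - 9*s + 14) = (s^3 + 2*s^2 - 31*s + 28)/(s^2 - 9*s + 14)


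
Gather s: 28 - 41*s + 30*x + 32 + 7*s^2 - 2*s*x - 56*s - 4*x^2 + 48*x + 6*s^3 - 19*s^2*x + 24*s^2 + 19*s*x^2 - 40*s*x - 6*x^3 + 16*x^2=6*s^3 + s^2*(31 - 19*x) + s*(19*x^2 - 42*x - 97) - 6*x^3 + 12*x^2 + 78*x + 60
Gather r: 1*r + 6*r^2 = 6*r^2 + r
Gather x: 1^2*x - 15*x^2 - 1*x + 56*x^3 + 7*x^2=56*x^3 - 8*x^2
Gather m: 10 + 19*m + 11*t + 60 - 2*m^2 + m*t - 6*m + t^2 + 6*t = -2*m^2 + m*(t + 13) + t^2 + 17*t + 70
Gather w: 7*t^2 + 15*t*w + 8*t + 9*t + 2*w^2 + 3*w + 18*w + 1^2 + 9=7*t^2 + 17*t + 2*w^2 + w*(15*t + 21) + 10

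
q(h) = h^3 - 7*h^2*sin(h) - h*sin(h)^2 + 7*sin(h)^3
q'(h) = -7*h^2*cos(h) + 3*h^2 - 2*h*sin(h)*cos(h) - 14*h*sin(h) + 21*sin(h)^2*cos(h) - sin(h)^2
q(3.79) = 112.24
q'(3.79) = 145.16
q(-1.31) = 4.27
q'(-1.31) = -12.20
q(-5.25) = -302.11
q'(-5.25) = 58.83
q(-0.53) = 0.08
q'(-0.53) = -0.69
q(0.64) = -0.19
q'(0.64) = -1.38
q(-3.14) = -30.85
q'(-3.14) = 98.54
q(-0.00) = 0.00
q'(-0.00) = 0.00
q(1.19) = -2.94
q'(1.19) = -9.86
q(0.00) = 0.00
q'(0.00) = 0.00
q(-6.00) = -285.79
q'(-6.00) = -105.78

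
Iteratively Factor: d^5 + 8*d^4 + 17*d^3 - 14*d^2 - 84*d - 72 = (d + 3)*(d^4 + 5*d^3 + 2*d^2 - 20*d - 24) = (d + 2)*(d + 3)*(d^3 + 3*d^2 - 4*d - 12) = (d + 2)^2*(d + 3)*(d^2 + d - 6) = (d + 2)^2*(d + 3)^2*(d - 2)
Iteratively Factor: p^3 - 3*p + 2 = (p + 2)*(p^2 - 2*p + 1) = (p - 1)*(p + 2)*(p - 1)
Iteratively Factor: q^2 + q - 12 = (q - 3)*(q + 4)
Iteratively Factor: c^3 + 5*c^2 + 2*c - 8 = (c + 4)*(c^2 + c - 2) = (c + 2)*(c + 4)*(c - 1)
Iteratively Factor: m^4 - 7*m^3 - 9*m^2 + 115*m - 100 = (m - 1)*(m^3 - 6*m^2 - 15*m + 100) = (m - 1)*(m + 4)*(m^2 - 10*m + 25) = (m - 5)*(m - 1)*(m + 4)*(m - 5)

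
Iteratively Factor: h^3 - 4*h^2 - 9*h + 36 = (h - 4)*(h^2 - 9) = (h - 4)*(h + 3)*(h - 3)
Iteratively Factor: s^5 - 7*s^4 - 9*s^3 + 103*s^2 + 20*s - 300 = (s - 2)*(s^4 - 5*s^3 - 19*s^2 + 65*s + 150) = (s - 5)*(s - 2)*(s^3 - 19*s - 30) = (s - 5)^2*(s - 2)*(s^2 + 5*s + 6) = (s - 5)^2*(s - 2)*(s + 3)*(s + 2)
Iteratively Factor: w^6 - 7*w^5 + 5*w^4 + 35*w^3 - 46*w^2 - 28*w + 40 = (w - 5)*(w^5 - 2*w^4 - 5*w^3 + 10*w^2 + 4*w - 8) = (w - 5)*(w - 1)*(w^4 - w^3 - 6*w^2 + 4*w + 8) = (w - 5)*(w - 1)*(w + 1)*(w^3 - 2*w^2 - 4*w + 8) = (w - 5)*(w - 2)*(w - 1)*(w + 1)*(w^2 - 4) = (w - 5)*(w - 2)^2*(w - 1)*(w + 1)*(w + 2)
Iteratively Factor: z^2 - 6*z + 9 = (z - 3)*(z - 3)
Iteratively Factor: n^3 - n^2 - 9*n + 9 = (n + 3)*(n^2 - 4*n + 3) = (n - 1)*(n + 3)*(n - 3)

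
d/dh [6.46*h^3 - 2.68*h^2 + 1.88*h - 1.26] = 19.38*h^2 - 5.36*h + 1.88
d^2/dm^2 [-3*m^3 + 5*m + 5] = -18*m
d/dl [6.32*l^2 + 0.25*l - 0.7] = 12.64*l + 0.25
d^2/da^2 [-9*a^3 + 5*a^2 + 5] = 10 - 54*a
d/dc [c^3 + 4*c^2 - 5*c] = 3*c^2 + 8*c - 5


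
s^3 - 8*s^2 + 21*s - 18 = (s - 3)^2*(s - 2)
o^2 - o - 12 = (o - 4)*(o + 3)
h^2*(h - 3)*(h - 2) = h^4 - 5*h^3 + 6*h^2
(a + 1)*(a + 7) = a^2 + 8*a + 7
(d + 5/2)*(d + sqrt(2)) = d^2 + sqrt(2)*d + 5*d/2 + 5*sqrt(2)/2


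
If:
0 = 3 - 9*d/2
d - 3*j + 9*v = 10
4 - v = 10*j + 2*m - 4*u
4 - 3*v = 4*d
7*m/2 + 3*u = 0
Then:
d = 2/3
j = -16/9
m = 16/5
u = -56/15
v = 4/9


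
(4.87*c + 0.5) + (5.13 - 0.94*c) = 3.93*c + 5.63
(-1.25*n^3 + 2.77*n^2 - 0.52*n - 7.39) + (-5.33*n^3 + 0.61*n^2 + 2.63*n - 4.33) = -6.58*n^3 + 3.38*n^2 + 2.11*n - 11.72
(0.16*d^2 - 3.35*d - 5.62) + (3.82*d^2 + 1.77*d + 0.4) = 3.98*d^2 - 1.58*d - 5.22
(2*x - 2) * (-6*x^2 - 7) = -12*x^3 + 12*x^2 - 14*x + 14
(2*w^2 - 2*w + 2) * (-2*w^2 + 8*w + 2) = -4*w^4 + 20*w^3 - 16*w^2 + 12*w + 4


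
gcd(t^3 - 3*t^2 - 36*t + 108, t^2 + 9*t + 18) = t + 6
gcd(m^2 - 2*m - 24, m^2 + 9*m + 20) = m + 4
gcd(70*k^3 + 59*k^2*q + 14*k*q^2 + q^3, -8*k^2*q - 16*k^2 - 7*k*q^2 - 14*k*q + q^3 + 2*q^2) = 1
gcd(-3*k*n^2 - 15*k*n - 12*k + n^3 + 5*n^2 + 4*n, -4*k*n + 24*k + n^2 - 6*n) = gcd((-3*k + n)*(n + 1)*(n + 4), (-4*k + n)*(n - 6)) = 1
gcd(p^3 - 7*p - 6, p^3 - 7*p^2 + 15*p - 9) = p - 3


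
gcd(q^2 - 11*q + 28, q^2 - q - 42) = q - 7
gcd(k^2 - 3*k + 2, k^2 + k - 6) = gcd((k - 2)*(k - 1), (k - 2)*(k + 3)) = k - 2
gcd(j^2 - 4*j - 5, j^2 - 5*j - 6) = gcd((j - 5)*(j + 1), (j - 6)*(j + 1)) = j + 1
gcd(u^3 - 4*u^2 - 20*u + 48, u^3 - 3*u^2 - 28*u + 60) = u^2 - 8*u + 12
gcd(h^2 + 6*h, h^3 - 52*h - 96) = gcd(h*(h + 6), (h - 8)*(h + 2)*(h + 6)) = h + 6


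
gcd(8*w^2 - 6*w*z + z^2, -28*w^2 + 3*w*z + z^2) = -4*w + z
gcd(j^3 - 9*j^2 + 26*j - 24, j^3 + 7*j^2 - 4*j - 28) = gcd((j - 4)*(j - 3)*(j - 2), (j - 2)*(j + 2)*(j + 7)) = j - 2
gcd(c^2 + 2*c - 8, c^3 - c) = 1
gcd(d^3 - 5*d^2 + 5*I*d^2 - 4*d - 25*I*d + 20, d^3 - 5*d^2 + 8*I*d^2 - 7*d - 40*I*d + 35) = d^2 + d*(-5 + I) - 5*I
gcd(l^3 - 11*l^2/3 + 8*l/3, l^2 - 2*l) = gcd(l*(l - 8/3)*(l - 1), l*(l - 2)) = l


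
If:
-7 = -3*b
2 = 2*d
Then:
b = 7/3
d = 1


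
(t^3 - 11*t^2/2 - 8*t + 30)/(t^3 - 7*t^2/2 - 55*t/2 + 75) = (2*t^2 + t - 10)/(2*t^2 + 5*t - 25)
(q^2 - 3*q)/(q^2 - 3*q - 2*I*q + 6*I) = q/(q - 2*I)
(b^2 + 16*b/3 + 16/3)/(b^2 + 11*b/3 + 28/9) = 3*(b + 4)/(3*b + 7)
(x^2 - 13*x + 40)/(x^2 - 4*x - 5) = (x - 8)/(x + 1)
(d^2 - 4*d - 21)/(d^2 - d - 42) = (d + 3)/(d + 6)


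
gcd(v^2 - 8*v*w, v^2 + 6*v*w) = v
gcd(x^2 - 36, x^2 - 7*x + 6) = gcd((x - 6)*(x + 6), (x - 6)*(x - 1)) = x - 6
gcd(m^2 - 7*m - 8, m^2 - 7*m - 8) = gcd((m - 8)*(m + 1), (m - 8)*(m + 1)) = m^2 - 7*m - 8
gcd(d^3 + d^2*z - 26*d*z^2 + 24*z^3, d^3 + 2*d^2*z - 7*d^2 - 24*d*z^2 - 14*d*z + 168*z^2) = -d^2 - 2*d*z + 24*z^2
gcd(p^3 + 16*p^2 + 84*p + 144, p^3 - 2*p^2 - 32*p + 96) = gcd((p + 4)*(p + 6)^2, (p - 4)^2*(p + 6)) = p + 6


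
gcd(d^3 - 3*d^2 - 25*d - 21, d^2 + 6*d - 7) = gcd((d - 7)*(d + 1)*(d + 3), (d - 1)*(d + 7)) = 1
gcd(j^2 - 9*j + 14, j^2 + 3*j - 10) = j - 2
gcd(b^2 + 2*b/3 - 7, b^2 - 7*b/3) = b - 7/3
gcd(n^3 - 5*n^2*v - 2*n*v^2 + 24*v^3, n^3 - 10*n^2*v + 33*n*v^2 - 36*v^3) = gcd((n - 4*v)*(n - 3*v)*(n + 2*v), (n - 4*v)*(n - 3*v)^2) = n^2 - 7*n*v + 12*v^2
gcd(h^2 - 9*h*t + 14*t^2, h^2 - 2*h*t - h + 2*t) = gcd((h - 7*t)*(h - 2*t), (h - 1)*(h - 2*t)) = -h + 2*t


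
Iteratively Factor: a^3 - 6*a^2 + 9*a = (a - 3)*(a^2 - 3*a) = (a - 3)^2*(a)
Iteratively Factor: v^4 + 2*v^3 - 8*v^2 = (v)*(v^3 + 2*v^2 - 8*v) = v*(v + 4)*(v^2 - 2*v) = v*(v - 2)*(v + 4)*(v)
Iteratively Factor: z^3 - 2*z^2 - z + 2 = (z - 1)*(z^2 - z - 2) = (z - 2)*(z - 1)*(z + 1)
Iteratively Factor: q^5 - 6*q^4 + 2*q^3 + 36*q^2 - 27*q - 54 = (q - 3)*(q^4 - 3*q^3 - 7*q^2 + 15*q + 18) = (q - 3)^2*(q^3 - 7*q - 6) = (q - 3)^2*(q + 1)*(q^2 - q - 6) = (q - 3)^3*(q + 1)*(q + 2)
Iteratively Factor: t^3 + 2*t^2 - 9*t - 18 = (t - 3)*(t^2 + 5*t + 6) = (t - 3)*(t + 2)*(t + 3)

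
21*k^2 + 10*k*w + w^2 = (3*k + w)*(7*k + w)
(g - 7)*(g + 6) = g^2 - g - 42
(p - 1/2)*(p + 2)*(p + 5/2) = p^3 + 4*p^2 + 11*p/4 - 5/2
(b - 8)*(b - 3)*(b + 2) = b^3 - 9*b^2 + 2*b + 48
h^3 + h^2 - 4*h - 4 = (h - 2)*(h + 1)*(h + 2)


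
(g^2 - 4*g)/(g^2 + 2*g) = (g - 4)/(g + 2)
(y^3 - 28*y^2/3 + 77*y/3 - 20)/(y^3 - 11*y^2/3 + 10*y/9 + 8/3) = 3*(y - 5)/(3*y + 2)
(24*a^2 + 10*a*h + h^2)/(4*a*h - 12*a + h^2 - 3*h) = (6*a + h)/(h - 3)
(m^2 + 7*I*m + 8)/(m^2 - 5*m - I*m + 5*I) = (m + 8*I)/(m - 5)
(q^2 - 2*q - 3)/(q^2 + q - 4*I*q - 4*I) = (q - 3)/(q - 4*I)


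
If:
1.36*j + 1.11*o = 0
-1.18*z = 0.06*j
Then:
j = -19.6666666666667*z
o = 24.0960960960961*z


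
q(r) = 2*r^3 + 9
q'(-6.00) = 216.00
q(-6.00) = -423.00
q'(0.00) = 0.00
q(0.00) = 9.00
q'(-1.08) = 7.00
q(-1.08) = 6.48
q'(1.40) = 11.76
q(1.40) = 14.49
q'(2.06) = 25.46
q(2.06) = 26.48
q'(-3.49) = 73.08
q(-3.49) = -76.02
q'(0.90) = 4.86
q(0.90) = 10.46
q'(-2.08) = 25.96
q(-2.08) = -9.00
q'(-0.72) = 3.11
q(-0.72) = 8.25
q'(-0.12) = 0.09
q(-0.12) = 9.00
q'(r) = 6*r^2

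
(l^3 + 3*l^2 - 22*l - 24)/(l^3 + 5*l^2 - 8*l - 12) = (l - 4)/(l - 2)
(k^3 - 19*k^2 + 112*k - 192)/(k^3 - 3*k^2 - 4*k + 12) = (k^2 - 16*k + 64)/(k^2 - 4)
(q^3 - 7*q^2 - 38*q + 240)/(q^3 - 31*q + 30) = (q - 8)/(q - 1)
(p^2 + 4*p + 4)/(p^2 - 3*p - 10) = (p + 2)/(p - 5)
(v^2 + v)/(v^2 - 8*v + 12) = v*(v + 1)/(v^2 - 8*v + 12)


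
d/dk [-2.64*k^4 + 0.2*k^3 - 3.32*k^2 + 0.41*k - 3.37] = -10.56*k^3 + 0.6*k^2 - 6.64*k + 0.41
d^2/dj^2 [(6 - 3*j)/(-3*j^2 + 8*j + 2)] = 6*((14 - 9*j)*(-3*j^2 + 8*j + 2) - 4*(j - 2)*(3*j - 4)^2)/(-3*j^2 + 8*j + 2)^3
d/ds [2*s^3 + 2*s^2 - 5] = 2*s*(3*s + 2)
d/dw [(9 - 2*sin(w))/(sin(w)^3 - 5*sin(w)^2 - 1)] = (4*sin(w)^3 - 37*sin(w)^2 + 90*sin(w) + 2)*cos(w)/(sin(w)^3 - 5*sin(w)^2 - 1)^2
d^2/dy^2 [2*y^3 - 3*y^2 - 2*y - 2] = 12*y - 6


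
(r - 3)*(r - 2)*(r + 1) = r^3 - 4*r^2 + r + 6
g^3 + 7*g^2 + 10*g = g*(g + 2)*(g + 5)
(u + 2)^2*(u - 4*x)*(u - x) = u^4 - 5*u^3*x + 4*u^3 + 4*u^2*x^2 - 20*u^2*x + 4*u^2 + 16*u*x^2 - 20*u*x + 16*x^2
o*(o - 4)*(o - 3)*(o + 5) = o^4 - 2*o^3 - 23*o^2 + 60*o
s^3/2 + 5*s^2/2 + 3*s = s*(s/2 + 1)*(s + 3)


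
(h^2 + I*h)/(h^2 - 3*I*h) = (h + I)/(h - 3*I)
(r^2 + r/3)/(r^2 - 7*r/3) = (3*r + 1)/(3*r - 7)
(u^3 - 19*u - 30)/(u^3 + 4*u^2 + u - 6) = (u - 5)/(u - 1)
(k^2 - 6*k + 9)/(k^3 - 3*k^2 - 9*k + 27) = 1/(k + 3)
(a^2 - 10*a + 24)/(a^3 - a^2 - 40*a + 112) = (a - 6)/(a^2 + 3*a - 28)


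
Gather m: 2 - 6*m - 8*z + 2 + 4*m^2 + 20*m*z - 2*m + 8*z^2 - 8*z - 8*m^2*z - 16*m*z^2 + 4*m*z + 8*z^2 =m^2*(4 - 8*z) + m*(-16*z^2 + 24*z - 8) + 16*z^2 - 16*z + 4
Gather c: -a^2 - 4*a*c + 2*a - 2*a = -a^2 - 4*a*c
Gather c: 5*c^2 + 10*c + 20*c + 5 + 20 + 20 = 5*c^2 + 30*c + 45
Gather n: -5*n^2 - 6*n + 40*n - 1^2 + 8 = -5*n^2 + 34*n + 7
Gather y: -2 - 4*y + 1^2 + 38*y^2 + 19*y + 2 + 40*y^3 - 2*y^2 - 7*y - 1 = 40*y^3 + 36*y^2 + 8*y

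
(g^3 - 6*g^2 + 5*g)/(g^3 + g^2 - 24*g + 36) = g*(g^2 - 6*g + 5)/(g^3 + g^2 - 24*g + 36)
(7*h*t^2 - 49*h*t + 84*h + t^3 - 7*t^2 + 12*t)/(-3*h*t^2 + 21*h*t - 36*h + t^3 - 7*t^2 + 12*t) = (7*h + t)/(-3*h + t)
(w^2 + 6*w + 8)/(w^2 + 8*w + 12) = (w + 4)/(w + 6)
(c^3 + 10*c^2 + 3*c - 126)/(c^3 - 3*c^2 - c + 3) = (c^2 + 13*c + 42)/(c^2 - 1)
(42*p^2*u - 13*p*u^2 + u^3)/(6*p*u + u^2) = (42*p^2 - 13*p*u + u^2)/(6*p + u)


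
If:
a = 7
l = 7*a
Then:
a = 7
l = 49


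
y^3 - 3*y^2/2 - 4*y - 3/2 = (y - 3)*(y + 1/2)*(y + 1)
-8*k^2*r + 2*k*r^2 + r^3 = r*(-2*k + r)*(4*k + r)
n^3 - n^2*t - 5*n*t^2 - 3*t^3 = (n - 3*t)*(n + t)^2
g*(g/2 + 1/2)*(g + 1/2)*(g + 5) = g^4/2 + 13*g^3/4 + 4*g^2 + 5*g/4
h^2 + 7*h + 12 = (h + 3)*(h + 4)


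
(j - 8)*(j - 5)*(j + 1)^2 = j^4 - 11*j^3 + 15*j^2 + 67*j + 40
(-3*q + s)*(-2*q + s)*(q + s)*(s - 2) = 6*q^3*s - 12*q^3 + q^2*s^2 - 2*q^2*s - 4*q*s^3 + 8*q*s^2 + s^4 - 2*s^3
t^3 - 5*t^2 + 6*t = t*(t - 3)*(t - 2)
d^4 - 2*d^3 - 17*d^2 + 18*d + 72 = (d - 4)*(d - 3)*(d + 2)*(d + 3)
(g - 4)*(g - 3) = g^2 - 7*g + 12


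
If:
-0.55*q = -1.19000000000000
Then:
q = 2.16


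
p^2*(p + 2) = p^3 + 2*p^2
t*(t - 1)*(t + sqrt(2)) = t^3 - t^2 + sqrt(2)*t^2 - sqrt(2)*t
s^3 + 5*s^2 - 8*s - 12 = (s - 2)*(s + 1)*(s + 6)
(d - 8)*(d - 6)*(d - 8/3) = d^3 - 50*d^2/3 + 256*d/3 - 128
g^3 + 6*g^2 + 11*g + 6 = (g + 1)*(g + 2)*(g + 3)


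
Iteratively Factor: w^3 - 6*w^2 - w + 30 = (w + 2)*(w^2 - 8*w + 15) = (w - 3)*(w + 2)*(w - 5)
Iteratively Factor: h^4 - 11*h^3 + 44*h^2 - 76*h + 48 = (h - 3)*(h^3 - 8*h^2 + 20*h - 16) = (h - 3)*(h - 2)*(h^2 - 6*h + 8) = (h - 3)*(h - 2)^2*(h - 4)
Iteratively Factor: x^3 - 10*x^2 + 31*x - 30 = (x - 5)*(x^2 - 5*x + 6) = (x - 5)*(x - 2)*(x - 3)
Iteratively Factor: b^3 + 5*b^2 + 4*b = (b + 1)*(b^2 + 4*b) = b*(b + 1)*(b + 4)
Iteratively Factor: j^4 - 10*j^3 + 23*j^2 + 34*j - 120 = (j - 4)*(j^3 - 6*j^2 - j + 30) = (j - 5)*(j - 4)*(j^2 - j - 6) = (j - 5)*(j - 4)*(j + 2)*(j - 3)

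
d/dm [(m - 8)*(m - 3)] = 2*m - 11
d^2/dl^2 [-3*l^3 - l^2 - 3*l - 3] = -18*l - 2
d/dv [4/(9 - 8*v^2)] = 64*v/(8*v^2 - 9)^2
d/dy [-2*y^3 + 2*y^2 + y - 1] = -6*y^2 + 4*y + 1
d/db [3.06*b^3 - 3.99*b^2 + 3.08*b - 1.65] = 9.18*b^2 - 7.98*b + 3.08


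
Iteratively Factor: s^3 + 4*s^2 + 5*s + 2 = (s + 2)*(s^2 + 2*s + 1) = (s + 1)*(s + 2)*(s + 1)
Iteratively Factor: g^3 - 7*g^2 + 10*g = (g)*(g^2 - 7*g + 10) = g*(g - 2)*(g - 5)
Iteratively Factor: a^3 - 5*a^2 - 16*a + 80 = (a - 4)*(a^2 - a - 20) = (a - 4)*(a + 4)*(a - 5)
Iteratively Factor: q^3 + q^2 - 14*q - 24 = (q - 4)*(q^2 + 5*q + 6) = (q - 4)*(q + 3)*(q + 2)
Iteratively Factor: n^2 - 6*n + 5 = (n - 5)*(n - 1)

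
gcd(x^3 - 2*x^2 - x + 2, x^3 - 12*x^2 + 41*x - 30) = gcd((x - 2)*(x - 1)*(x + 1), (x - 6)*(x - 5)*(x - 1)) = x - 1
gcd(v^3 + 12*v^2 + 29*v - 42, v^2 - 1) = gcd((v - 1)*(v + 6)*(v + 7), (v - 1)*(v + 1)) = v - 1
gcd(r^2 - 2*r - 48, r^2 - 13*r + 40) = r - 8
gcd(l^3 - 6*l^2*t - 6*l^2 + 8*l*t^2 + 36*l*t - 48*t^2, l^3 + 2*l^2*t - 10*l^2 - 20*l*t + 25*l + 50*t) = 1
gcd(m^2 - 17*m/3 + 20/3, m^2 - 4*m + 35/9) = m - 5/3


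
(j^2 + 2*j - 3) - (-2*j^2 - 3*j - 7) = 3*j^2 + 5*j + 4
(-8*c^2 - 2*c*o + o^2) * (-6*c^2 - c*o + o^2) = 48*c^4 + 20*c^3*o - 12*c^2*o^2 - 3*c*o^3 + o^4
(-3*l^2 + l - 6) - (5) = -3*l^2 + l - 11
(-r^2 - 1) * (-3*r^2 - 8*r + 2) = 3*r^4 + 8*r^3 + r^2 + 8*r - 2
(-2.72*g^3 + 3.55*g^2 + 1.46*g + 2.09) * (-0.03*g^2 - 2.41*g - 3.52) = 0.0816*g^5 + 6.4487*g^4 + 0.9751*g^3 - 16.0773*g^2 - 10.1761*g - 7.3568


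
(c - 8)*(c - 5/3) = c^2 - 29*c/3 + 40/3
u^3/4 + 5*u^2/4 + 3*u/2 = u*(u/4 + 1/2)*(u + 3)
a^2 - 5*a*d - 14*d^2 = (a - 7*d)*(a + 2*d)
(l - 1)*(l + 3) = l^2 + 2*l - 3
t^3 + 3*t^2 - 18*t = t*(t - 3)*(t + 6)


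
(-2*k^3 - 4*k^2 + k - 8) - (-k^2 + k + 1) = -2*k^3 - 3*k^2 - 9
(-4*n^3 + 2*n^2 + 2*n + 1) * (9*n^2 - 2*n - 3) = -36*n^5 + 26*n^4 + 26*n^3 - n^2 - 8*n - 3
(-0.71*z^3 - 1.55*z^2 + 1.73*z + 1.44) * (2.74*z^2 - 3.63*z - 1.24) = -1.9454*z^5 - 1.6697*z^4 + 11.2471*z^3 - 0.412299999999999*z^2 - 7.3724*z - 1.7856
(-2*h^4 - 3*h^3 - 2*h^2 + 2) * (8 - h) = 2*h^5 - 13*h^4 - 22*h^3 - 16*h^2 - 2*h + 16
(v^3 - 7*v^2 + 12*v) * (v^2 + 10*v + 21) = v^5 + 3*v^4 - 37*v^3 - 27*v^2 + 252*v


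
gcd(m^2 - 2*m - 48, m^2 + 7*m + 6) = m + 6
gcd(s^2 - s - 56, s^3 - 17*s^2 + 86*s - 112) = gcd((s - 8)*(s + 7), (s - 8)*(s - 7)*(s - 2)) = s - 8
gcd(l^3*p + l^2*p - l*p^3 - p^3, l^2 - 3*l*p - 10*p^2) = 1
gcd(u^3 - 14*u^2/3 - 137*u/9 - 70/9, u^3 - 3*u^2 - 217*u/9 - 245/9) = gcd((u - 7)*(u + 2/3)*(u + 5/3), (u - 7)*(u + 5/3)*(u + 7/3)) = u^2 - 16*u/3 - 35/3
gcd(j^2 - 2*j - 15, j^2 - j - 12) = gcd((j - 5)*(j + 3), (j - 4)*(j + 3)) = j + 3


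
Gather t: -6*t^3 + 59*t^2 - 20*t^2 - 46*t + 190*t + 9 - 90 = -6*t^3 + 39*t^2 + 144*t - 81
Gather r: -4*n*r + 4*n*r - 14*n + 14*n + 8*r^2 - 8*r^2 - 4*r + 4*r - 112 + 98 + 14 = 0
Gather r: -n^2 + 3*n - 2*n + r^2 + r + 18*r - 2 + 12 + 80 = -n^2 + n + r^2 + 19*r + 90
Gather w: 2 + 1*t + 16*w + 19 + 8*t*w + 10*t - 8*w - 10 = 11*t + w*(8*t + 8) + 11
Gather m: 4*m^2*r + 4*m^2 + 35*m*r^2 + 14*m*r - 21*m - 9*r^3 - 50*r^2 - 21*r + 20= m^2*(4*r + 4) + m*(35*r^2 + 14*r - 21) - 9*r^3 - 50*r^2 - 21*r + 20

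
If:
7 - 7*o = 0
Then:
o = 1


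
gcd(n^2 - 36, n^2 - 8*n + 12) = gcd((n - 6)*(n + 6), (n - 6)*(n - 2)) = n - 6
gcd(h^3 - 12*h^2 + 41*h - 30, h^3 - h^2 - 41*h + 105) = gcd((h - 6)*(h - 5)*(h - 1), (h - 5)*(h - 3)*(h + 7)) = h - 5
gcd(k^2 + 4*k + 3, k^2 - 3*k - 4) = k + 1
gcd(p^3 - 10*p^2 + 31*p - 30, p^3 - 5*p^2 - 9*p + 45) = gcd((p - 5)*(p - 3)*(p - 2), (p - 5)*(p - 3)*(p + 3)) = p^2 - 8*p + 15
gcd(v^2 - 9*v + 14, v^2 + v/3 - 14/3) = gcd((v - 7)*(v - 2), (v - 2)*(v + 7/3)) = v - 2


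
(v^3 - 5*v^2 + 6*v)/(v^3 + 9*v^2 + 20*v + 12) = v*(v^2 - 5*v + 6)/(v^3 + 9*v^2 + 20*v + 12)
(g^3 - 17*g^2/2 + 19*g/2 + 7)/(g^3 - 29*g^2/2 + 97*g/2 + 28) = (g - 2)/(g - 8)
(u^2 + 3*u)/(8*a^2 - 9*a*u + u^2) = u*(u + 3)/(8*a^2 - 9*a*u + u^2)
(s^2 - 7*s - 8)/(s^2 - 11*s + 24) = (s + 1)/(s - 3)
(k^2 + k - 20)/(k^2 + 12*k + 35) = (k - 4)/(k + 7)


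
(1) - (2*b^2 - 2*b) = -2*b^2 + 2*b + 1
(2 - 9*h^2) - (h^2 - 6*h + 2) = -10*h^2 + 6*h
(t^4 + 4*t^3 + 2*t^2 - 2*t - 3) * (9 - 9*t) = -9*t^5 - 27*t^4 + 18*t^3 + 36*t^2 + 9*t - 27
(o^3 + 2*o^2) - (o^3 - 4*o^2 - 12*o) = 6*o^2 + 12*o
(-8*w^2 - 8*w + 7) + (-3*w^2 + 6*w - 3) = -11*w^2 - 2*w + 4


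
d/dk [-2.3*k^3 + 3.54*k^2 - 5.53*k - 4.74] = -6.9*k^2 + 7.08*k - 5.53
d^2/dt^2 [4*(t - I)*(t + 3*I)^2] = 24*t + 40*I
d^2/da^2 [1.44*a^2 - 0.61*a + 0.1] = 2.88000000000000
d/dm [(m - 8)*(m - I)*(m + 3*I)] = 3*m^2 + 4*m*(-4 + I) + 3 - 16*I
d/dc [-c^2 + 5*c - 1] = 5 - 2*c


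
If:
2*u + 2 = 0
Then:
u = -1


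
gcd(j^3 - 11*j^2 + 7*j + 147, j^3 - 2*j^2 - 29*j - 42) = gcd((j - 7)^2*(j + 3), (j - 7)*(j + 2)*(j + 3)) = j^2 - 4*j - 21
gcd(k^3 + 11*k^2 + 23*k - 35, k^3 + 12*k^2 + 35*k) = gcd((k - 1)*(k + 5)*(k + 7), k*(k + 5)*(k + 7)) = k^2 + 12*k + 35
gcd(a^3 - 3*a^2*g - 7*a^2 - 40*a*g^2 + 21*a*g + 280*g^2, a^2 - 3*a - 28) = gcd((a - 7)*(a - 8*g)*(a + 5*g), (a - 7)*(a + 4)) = a - 7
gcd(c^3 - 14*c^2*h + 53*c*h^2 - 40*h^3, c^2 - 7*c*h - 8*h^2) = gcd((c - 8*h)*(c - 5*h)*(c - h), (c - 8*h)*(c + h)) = c - 8*h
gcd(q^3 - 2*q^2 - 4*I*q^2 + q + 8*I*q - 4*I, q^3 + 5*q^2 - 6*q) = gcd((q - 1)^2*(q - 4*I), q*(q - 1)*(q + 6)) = q - 1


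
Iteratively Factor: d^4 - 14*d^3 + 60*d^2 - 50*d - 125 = (d - 5)*(d^3 - 9*d^2 + 15*d + 25) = (d - 5)^2*(d^2 - 4*d - 5) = (d - 5)^3*(d + 1)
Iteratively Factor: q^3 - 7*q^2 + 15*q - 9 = (q - 1)*(q^2 - 6*q + 9) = (q - 3)*(q - 1)*(q - 3)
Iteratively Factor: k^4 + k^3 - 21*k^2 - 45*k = (k)*(k^3 + k^2 - 21*k - 45) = k*(k - 5)*(k^2 + 6*k + 9) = k*(k - 5)*(k + 3)*(k + 3)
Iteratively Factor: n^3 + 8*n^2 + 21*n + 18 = (n + 2)*(n^2 + 6*n + 9) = (n + 2)*(n + 3)*(n + 3)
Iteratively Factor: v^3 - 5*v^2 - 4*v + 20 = (v - 2)*(v^2 - 3*v - 10) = (v - 2)*(v + 2)*(v - 5)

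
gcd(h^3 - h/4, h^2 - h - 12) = 1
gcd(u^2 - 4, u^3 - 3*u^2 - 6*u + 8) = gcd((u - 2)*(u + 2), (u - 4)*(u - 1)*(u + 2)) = u + 2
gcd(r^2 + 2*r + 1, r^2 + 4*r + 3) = r + 1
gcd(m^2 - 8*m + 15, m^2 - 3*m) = m - 3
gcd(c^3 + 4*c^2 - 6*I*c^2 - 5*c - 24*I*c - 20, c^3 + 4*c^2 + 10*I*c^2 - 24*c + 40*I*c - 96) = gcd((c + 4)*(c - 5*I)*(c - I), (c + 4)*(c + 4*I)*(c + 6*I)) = c + 4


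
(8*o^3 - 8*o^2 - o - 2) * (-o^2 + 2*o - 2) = -8*o^5 + 24*o^4 - 31*o^3 + 16*o^2 - 2*o + 4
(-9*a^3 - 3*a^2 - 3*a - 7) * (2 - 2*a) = 18*a^4 - 12*a^3 + 8*a - 14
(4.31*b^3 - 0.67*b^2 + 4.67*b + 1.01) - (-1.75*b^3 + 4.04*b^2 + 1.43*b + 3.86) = 6.06*b^3 - 4.71*b^2 + 3.24*b - 2.85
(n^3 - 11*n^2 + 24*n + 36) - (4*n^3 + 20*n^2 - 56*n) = -3*n^3 - 31*n^2 + 80*n + 36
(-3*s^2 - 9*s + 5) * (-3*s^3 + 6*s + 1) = 9*s^5 + 27*s^4 - 33*s^3 - 57*s^2 + 21*s + 5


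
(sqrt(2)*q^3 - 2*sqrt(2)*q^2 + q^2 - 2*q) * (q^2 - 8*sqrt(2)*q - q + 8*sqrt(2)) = sqrt(2)*q^5 - 15*q^4 - 3*sqrt(2)*q^4 - 6*sqrt(2)*q^3 + 45*q^3 - 30*q^2 + 24*sqrt(2)*q^2 - 16*sqrt(2)*q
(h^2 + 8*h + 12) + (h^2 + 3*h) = 2*h^2 + 11*h + 12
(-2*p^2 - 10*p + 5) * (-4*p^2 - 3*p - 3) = 8*p^4 + 46*p^3 + 16*p^2 + 15*p - 15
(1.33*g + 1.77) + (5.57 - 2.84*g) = 7.34 - 1.51*g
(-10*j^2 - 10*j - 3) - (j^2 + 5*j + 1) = -11*j^2 - 15*j - 4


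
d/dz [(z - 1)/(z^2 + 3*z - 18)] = (z^2 + 3*z - (z - 1)*(2*z + 3) - 18)/(z^2 + 3*z - 18)^2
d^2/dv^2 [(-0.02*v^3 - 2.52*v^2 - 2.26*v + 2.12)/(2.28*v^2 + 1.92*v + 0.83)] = (-2.22044604925031e-16*v^5 + 4.26325641456066e-14*v^4 - 1.50542399999998*v^3 + 94.545504*v^2 + 81.261348*v + 11.337576)/(11.852352*v^6 + 29.942784*v^5 + 38.158992*v^4 + 28.878336*v^3 + 13.891212*v^2 + 3.968064*v + 0.571787)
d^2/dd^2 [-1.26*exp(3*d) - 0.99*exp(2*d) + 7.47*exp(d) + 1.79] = (-11.34*exp(2*d) - 3.96*exp(d) + 7.47)*exp(d)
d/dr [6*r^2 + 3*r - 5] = 12*r + 3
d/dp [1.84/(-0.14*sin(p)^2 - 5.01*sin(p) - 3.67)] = (0.5152*sin(p) + 9.2184)*cos(p)/(0.14*sin(p)^2 + 5.01*sin(p) + 3.67)^2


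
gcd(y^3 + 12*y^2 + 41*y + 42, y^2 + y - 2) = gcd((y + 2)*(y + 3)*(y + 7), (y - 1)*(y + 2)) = y + 2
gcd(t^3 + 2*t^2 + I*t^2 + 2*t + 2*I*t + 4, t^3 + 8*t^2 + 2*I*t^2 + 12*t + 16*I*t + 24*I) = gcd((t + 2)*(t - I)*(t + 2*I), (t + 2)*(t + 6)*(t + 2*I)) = t^2 + t*(2 + 2*I) + 4*I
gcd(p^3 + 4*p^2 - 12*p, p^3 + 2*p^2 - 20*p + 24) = p^2 + 4*p - 12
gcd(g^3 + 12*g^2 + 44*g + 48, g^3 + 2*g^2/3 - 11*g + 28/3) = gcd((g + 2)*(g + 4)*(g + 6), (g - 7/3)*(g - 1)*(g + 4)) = g + 4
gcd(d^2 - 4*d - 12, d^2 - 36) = d - 6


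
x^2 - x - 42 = (x - 7)*(x + 6)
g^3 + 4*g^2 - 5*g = g*(g - 1)*(g + 5)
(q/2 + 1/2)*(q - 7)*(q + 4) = q^3/2 - q^2 - 31*q/2 - 14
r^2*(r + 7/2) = r^3 + 7*r^2/2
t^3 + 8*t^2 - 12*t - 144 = (t - 4)*(t + 6)^2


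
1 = 1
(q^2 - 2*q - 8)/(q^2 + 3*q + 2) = (q - 4)/(q + 1)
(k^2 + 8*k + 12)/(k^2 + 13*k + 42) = (k + 2)/(k + 7)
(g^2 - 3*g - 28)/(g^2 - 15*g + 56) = (g + 4)/(g - 8)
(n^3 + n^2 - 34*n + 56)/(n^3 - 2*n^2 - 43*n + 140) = (n - 2)/(n - 5)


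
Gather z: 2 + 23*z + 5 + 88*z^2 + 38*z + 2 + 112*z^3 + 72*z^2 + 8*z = 112*z^3 + 160*z^2 + 69*z + 9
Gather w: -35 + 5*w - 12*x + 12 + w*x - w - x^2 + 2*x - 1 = w*(x + 4) - x^2 - 10*x - 24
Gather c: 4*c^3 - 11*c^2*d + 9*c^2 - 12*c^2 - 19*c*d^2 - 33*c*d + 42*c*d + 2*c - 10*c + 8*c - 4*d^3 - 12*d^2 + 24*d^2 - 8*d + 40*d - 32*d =4*c^3 + c^2*(-11*d - 3) + c*(-19*d^2 + 9*d) - 4*d^3 + 12*d^2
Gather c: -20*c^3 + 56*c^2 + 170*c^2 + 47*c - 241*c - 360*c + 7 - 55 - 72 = -20*c^3 + 226*c^2 - 554*c - 120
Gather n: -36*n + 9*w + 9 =-36*n + 9*w + 9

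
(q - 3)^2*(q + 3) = q^3 - 3*q^2 - 9*q + 27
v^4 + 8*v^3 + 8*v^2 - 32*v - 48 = (v - 2)*(v + 2)^2*(v + 6)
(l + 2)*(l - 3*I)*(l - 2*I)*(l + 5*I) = l^4 + 2*l^3 + 19*l^2 + 38*l - 30*I*l - 60*I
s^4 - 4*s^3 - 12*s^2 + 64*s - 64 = (s - 4)*(s - 2)^2*(s + 4)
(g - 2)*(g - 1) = g^2 - 3*g + 2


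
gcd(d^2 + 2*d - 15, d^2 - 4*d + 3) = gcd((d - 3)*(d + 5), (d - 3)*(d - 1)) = d - 3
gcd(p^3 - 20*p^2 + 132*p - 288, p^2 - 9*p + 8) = p - 8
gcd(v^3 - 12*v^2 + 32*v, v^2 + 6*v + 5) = 1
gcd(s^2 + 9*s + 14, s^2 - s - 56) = s + 7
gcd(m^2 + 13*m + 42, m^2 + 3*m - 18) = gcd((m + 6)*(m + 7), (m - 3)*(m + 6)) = m + 6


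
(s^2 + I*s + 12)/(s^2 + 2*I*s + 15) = (s + 4*I)/(s + 5*I)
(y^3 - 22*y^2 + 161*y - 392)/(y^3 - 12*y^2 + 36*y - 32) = (y^2 - 14*y + 49)/(y^2 - 4*y + 4)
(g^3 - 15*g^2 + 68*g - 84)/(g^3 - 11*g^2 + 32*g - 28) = (g - 6)/(g - 2)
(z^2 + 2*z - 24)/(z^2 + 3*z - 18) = (z - 4)/(z - 3)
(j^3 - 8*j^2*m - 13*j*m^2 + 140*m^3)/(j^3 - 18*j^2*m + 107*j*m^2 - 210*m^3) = (j + 4*m)/(j - 6*m)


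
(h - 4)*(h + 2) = h^2 - 2*h - 8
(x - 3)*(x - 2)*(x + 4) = x^3 - x^2 - 14*x + 24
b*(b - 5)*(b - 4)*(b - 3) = b^4 - 12*b^3 + 47*b^2 - 60*b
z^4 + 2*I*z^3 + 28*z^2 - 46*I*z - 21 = (z - 3*I)*(z - I)^2*(z + 7*I)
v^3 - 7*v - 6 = (v - 3)*(v + 1)*(v + 2)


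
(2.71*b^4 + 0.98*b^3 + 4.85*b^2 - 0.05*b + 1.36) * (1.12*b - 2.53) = 3.0352*b^5 - 5.7587*b^4 + 2.9526*b^3 - 12.3265*b^2 + 1.6497*b - 3.4408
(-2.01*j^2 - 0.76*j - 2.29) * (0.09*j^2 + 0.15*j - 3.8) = -0.1809*j^4 - 0.3699*j^3 + 7.3179*j^2 + 2.5445*j + 8.702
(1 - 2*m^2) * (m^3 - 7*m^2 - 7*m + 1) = -2*m^5 + 14*m^4 + 15*m^3 - 9*m^2 - 7*m + 1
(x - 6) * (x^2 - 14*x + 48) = x^3 - 20*x^2 + 132*x - 288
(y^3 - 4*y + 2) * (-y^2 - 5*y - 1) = -y^5 - 5*y^4 + 3*y^3 + 18*y^2 - 6*y - 2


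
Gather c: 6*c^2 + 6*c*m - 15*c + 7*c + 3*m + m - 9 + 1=6*c^2 + c*(6*m - 8) + 4*m - 8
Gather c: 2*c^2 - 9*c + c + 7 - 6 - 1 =2*c^2 - 8*c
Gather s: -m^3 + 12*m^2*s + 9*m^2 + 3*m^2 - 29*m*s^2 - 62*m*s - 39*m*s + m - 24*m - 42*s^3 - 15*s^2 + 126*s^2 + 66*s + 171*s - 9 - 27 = -m^3 + 12*m^2 - 23*m - 42*s^3 + s^2*(111 - 29*m) + s*(12*m^2 - 101*m + 237) - 36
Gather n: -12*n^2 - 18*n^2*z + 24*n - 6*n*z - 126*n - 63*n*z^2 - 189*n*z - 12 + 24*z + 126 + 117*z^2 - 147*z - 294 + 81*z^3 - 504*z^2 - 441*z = n^2*(-18*z - 12) + n*(-63*z^2 - 195*z - 102) + 81*z^3 - 387*z^2 - 564*z - 180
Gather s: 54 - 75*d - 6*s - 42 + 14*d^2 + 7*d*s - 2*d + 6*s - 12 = 14*d^2 + 7*d*s - 77*d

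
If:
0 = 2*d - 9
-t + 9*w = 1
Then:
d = 9/2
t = 9*w - 1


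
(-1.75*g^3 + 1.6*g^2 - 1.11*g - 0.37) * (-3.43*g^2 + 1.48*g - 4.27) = 6.0025*g^5 - 8.078*g^4 + 13.6478*g^3 - 7.2057*g^2 + 4.1921*g + 1.5799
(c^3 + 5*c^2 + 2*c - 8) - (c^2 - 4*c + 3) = c^3 + 4*c^2 + 6*c - 11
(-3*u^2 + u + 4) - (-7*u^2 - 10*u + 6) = 4*u^2 + 11*u - 2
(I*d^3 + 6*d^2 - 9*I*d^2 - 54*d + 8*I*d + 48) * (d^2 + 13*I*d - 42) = I*d^5 - 7*d^4 - 9*I*d^4 + 63*d^3 + 44*I*d^3 - 308*d^2 - 324*I*d^2 + 2268*d + 288*I*d - 2016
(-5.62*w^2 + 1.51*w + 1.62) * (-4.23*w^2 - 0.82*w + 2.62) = 23.7726*w^4 - 1.7789*w^3 - 22.8152*w^2 + 2.6278*w + 4.2444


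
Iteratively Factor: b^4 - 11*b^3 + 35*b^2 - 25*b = (b - 5)*(b^3 - 6*b^2 + 5*b) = (b - 5)^2*(b^2 - b) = (b - 5)^2*(b - 1)*(b)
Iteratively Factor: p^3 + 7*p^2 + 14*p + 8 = (p + 4)*(p^2 + 3*p + 2) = (p + 1)*(p + 4)*(p + 2)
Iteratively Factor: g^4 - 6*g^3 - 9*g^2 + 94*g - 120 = (g - 5)*(g^3 - g^2 - 14*g + 24) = (g - 5)*(g - 3)*(g^2 + 2*g - 8) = (g - 5)*(g - 3)*(g - 2)*(g + 4)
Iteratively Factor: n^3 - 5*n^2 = (n)*(n^2 - 5*n) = n^2*(n - 5)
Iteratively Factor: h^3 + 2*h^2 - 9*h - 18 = (h + 2)*(h^2 - 9) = (h - 3)*(h + 2)*(h + 3)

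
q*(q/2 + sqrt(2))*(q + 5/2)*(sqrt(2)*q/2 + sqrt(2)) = sqrt(2)*q^4/4 + q^3 + 9*sqrt(2)*q^3/8 + 5*sqrt(2)*q^2/4 + 9*q^2/2 + 5*q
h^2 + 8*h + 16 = (h + 4)^2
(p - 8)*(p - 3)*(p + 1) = p^3 - 10*p^2 + 13*p + 24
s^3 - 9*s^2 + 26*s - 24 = (s - 4)*(s - 3)*(s - 2)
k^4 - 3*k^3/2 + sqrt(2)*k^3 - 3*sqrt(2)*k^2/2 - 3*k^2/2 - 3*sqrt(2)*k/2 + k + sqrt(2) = (k - 2)*(k - 1/2)*(k + 1)*(k + sqrt(2))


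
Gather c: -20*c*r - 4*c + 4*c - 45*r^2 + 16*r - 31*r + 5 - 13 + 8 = -20*c*r - 45*r^2 - 15*r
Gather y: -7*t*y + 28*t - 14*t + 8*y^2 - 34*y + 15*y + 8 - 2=14*t + 8*y^2 + y*(-7*t - 19) + 6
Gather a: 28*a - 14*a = 14*a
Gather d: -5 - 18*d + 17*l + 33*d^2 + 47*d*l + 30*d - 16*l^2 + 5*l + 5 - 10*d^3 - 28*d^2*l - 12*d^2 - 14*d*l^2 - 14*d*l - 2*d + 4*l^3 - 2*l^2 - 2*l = -10*d^3 + d^2*(21 - 28*l) + d*(-14*l^2 + 33*l + 10) + 4*l^3 - 18*l^2 + 20*l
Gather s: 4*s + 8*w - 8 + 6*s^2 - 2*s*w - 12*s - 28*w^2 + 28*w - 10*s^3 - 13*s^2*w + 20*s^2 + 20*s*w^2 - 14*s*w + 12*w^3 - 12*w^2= -10*s^3 + s^2*(26 - 13*w) + s*(20*w^2 - 16*w - 8) + 12*w^3 - 40*w^2 + 36*w - 8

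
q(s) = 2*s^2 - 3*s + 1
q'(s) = 4*s - 3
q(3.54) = 15.44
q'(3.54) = 11.16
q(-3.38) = 33.99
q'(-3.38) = -16.52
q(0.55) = -0.04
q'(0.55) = -0.80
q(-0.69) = 4.02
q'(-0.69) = -5.76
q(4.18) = 23.40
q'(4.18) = 13.72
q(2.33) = 4.87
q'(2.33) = 6.32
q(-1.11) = 6.79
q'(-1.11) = -7.44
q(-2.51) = 21.13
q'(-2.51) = -13.04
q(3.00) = 10.00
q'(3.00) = 9.00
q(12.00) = 253.00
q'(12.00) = 45.00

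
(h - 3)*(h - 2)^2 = h^3 - 7*h^2 + 16*h - 12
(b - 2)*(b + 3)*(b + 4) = b^3 + 5*b^2 - 2*b - 24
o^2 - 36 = (o - 6)*(o + 6)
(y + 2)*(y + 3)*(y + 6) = y^3 + 11*y^2 + 36*y + 36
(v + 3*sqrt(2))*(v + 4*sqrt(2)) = v^2 + 7*sqrt(2)*v + 24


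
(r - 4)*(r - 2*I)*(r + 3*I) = r^3 - 4*r^2 + I*r^2 + 6*r - 4*I*r - 24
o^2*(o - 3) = o^3 - 3*o^2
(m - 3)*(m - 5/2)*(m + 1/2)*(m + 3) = m^4 - 2*m^3 - 41*m^2/4 + 18*m + 45/4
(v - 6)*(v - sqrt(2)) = v^2 - 6*v - sqrt(2)*v + 6*sqrt(2)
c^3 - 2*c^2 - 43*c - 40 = (c - 8)*(c + 1)*(c + 5)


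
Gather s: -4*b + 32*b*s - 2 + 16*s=-4*b + s*(32*b + 16) - 2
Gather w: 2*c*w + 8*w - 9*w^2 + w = -9*w^2 + w*(2*c + 9)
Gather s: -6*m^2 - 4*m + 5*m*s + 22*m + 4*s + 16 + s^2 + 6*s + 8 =-6*m^2 + 18*m + s^2 + s*(5*m + 10) + 24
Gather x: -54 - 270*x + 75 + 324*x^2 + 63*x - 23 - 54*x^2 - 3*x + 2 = 270*x^2 - 210*x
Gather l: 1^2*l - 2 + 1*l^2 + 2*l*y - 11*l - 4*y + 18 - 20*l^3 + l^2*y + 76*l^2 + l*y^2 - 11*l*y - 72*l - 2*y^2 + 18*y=-20*l^3 + l^2*(y + 77) + l*(y^2 - 9*y - 82) - 2*y^2 + 14*y + 16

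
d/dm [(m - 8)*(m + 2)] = 2*m - 6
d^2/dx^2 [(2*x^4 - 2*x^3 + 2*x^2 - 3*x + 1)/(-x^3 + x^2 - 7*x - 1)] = 2*(12*x^6 + 15*x^5 - 273*x^4 - 22*x^3 - 18*x^2 + 39*x - 73)/(x^9 - 3*x^8 + 24*x^7 - 40*x^6 + 162*x^5 - 102*x^4 + 304*x^3 + 144*x^2 + 21*x + 1)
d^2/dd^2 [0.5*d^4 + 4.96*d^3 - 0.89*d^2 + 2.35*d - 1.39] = 6.0*d^2 + 29.76*d - 1.78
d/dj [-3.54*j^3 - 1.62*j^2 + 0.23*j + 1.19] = -10.62*j^2 - 3.24*j + 0.23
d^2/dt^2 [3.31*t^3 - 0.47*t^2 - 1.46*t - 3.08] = 19.86*t - 0.94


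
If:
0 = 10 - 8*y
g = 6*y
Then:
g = 15/2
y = 5/4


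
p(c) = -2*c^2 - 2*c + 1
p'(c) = -4*c - 2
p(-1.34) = 0.09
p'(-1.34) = 3.36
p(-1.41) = -0.16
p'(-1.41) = 3.64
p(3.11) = -24.56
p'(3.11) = -14.44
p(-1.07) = 0.85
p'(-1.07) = 2.28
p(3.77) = -34.97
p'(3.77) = -17.08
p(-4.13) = -24.85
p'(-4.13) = 14.52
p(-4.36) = -28.30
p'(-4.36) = 15.44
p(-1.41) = -0.16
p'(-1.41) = 3.64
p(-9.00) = -143.00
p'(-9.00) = 34.00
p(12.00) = -311.00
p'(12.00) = -50.00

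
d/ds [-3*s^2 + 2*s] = 2 - 6*s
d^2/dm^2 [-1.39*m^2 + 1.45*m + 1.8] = -2.78000000000000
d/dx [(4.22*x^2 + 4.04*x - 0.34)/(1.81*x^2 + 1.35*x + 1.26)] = (-1.6154*x^2 + 11.8652*x + 5.5494)/(3.2761*x^4 + 4.887*x^3 + 6.3837*x^2 + 3.402*x + 1.5876)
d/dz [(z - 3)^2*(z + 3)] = 3*(z - 3)*(z + 1)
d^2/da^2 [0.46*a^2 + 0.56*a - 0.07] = 0.920000000000000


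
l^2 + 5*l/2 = l*(l + 5/2)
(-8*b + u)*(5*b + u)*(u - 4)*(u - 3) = -40*b^2*u^2 + 280*b^2*u - 480*b^2 - 3*b*u^3 + 21*b*u^2 - 36*b*u + u^4 - 7*u^3 + 12*u^2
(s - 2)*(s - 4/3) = s^2 - 10*s/3 + 8/3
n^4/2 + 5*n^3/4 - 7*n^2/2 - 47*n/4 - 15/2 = (n/2 + 1)*(n - 3)*(n + 1)*(n + 5/2)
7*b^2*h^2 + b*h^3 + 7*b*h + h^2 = h*(7*b + h)*(b*h + 1)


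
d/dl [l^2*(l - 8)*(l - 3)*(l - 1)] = l*(5*l^3 - 48*l^2 + 105*l - 48)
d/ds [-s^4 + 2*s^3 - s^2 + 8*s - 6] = -4*s^3 + 6*s^2 - 2*s + 8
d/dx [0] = 0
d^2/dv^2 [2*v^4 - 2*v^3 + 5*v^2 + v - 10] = 24*v^2 - 12*v + 10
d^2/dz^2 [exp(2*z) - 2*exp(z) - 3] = (4*exp(z) - 2)*exp(z)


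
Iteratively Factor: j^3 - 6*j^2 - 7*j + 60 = (j - 5)*(j^2 - j - 12) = (j - 5)*(j - 4)*(j + 3)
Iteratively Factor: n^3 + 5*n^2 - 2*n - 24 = (n - 2)*(n^2 + 7*n + 12) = (n - 2)*(n + 4)*(n + 3)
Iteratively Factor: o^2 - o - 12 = (o + 3)*(o - 4)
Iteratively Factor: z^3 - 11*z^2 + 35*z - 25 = (z - 5)*(z^2 - 6*z + 5) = (z - 5)*(z - 1)*(z - 5)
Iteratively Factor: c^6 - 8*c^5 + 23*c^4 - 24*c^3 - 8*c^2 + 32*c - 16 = (c - 2)*(c^5 - 6*c^4 + 11*c^3 - 2*c^2 - 12*c + 8) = (c - 2)*(c - 1)*(c^4 - 5*c^3 + 6*c^2 + 4*c - 8) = (c - 2)^2*(c - 1)*(c^3 - 3*c^2 + 4) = (c - 2)^3*(c - 1)*(c^2 - c - 2) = (c - 2)^4*(c - 1)*(c + 1)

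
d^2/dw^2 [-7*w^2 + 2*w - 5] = -14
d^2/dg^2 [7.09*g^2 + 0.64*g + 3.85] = 14.1800000000000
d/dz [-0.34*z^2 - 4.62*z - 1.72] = -0.68*z - 4.62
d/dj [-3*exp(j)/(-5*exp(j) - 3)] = 9*exp(j)/(25*exp(2*j) + 30*exp(j) + 9)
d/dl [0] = 0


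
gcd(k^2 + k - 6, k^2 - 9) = k + 3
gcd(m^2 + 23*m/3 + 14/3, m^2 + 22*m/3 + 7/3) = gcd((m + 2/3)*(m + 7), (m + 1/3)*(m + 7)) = m + 7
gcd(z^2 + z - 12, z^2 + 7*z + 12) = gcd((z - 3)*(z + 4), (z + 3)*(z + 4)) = z + 4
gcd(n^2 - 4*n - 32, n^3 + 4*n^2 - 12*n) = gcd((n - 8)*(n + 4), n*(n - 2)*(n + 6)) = 1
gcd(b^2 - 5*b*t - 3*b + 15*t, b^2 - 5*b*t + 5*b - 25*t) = -b + 5*t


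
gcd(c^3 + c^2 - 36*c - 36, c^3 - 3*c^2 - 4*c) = c + 1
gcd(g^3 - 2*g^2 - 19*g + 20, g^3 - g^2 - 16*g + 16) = g^2 + 3*g - 4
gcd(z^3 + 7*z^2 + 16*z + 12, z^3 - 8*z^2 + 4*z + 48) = z + 2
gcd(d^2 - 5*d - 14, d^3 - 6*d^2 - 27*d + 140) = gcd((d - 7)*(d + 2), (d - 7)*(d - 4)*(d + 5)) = d - 7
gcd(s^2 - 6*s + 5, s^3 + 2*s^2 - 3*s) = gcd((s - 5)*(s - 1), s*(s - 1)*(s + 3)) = s - 1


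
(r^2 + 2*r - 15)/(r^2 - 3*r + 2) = (r^2 + 2*r - 15)/(r^2 - 3*r + 2)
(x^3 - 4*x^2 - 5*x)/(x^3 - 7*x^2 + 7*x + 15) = x/(x - 3)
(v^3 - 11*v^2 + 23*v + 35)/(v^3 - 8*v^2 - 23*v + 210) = (v^2 - 4*v - 5)/(v^2 - v - 30)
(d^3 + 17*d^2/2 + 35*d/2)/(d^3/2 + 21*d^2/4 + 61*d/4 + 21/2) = 2*d*(d + 5)/(d^2 + 7*d + 6)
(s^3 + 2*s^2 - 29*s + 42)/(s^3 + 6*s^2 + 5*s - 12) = (s^3 + 2*s^2 - 29*s + 42)/(s^3 + 6*s^2 + 5*s - 12)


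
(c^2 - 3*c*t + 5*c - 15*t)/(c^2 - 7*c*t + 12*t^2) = (-c - 5)/(-c + 4*t)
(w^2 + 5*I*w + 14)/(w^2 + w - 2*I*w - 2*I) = (w + 7*I)/(w + 1)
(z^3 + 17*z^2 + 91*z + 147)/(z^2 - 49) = (z^2 + 10*z + 21)/(z - 7)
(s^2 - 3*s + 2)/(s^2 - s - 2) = (s - 1)/(s + 1)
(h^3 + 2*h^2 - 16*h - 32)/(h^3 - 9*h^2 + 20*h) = (h^2 + 6*h + 8)/(h*(h - 5))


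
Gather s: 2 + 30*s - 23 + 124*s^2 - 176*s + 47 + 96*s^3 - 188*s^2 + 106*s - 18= 96*s^3 - 64*s^2 - 40*s + 8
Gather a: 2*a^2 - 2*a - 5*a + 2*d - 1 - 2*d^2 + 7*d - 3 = 2*a^2 - 7*a - 2*d^2 + 9*d - 4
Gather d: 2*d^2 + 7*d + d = 2*d^2 + 8*d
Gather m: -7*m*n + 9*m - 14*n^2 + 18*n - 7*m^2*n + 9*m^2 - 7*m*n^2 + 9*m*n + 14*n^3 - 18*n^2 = m^2*(9 - 7*n) + m*(-7*n^2 + 2*n + 9) + 14*n^3 - 32*n^2 + 18*n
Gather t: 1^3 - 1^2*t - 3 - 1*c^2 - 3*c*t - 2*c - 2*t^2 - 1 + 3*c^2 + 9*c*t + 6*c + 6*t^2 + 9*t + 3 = 2*c^2 + 4*c + 4*t^2 + t*(6*c + 8)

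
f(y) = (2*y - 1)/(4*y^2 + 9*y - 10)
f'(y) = (-8*y - 9)*(2*y - 1)/(4*y^2 + 9*y - 10)^2 + 2/(4*y^2 + 9*y - 10) = (-8*y^2 + 8*y - 11)/(16*y^4 + 72*y^3 + y^2 - 180*y + 100)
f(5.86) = 0.06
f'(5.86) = -0.01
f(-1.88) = 0.37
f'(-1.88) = -0.33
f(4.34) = 0.07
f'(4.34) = -0.01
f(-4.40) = -0.35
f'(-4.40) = -0.26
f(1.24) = 0.20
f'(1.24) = -0.25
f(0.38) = 0.04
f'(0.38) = -0.25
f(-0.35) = 0.13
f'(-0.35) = -0.09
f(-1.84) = 0.36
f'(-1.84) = -0.31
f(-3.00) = 7.00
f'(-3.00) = -107.00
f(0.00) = 0.10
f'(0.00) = -0.11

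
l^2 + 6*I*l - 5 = (l + I)*(l + 5*I)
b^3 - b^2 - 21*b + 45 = (b - 3)^2*(b + 5)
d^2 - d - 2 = (d - 2)*(d + 1)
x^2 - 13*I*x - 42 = (x - 7*I)*(x - 6*I)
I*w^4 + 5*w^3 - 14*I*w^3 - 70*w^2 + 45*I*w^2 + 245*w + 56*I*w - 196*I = (w - 7)^2*(w - 4*I)*(I*w + 1)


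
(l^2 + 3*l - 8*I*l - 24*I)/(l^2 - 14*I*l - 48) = (l + 3)/(l - 6*I)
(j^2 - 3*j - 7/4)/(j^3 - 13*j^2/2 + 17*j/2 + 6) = (j - 7/2)/(j^2 - 7*j + 12)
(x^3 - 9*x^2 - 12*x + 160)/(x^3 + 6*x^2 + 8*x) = (x^2 - 13*x + 40)/(x*(x + 2))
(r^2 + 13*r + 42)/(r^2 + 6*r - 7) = (r + 6)/(r - 1)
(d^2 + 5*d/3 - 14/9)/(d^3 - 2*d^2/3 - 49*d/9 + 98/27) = 3/(3*d - 7)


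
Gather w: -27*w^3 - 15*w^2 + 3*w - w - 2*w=-27*w^3 - 15*w^2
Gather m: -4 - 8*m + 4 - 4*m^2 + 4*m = -4*m^2 - 4*m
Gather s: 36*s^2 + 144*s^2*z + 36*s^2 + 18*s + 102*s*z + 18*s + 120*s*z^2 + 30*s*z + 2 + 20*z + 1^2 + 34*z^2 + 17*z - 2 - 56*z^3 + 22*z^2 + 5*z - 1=s^2*(144*z + 72) + s*(120*z^2 + 132*z + 36) - 56*z^3 + 56*z^2 + 42*z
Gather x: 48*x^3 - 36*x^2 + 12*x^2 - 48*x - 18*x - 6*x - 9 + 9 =48*x^3 - 24*x^2 - 72*x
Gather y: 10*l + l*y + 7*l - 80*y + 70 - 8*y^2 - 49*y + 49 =17*l - 8*y^2 + y*(l - 129) + 119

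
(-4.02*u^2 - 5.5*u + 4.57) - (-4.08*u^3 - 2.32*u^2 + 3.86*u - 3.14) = 4.08*u^3 - 1.7*u^2 - 9.36*u + 7.71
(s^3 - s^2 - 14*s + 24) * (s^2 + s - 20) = s^5 - 35*s^3 + 30*s^2 + 304*s - 480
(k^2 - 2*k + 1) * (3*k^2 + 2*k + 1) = 3*k^4 - 4*k^3 + 1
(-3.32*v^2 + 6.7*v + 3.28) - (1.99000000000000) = -3.32*v^2 + 6.7*v + 1.29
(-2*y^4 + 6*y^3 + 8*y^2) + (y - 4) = -2*y^4 + 6*y^3 + 8*y^2 + y - 4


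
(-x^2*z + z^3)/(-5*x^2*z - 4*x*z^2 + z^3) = (x - z)/(5*x - z)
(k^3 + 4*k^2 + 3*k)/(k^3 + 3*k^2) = (k + 1)/k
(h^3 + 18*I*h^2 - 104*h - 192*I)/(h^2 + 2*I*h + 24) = (h^2 + 12*I*h - 32)/(h - 4*I)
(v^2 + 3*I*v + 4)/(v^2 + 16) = (v - I)/(v - 4*I)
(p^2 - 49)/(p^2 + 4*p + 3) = (p^2 - 49)/(p^2 + 4*p + 3)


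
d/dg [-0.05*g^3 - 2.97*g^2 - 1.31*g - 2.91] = -0.15*g^2 - 5.94*g - 1.31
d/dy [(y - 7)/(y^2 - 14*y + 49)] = -1/(y^2 - 14*y + 49)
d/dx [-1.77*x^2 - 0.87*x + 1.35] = -3.54*x - 0.87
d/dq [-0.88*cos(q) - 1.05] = 0.88*sin(q)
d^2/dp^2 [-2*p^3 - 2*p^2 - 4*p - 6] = -12*p - 4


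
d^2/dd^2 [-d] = 0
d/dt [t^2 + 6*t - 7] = 2*t + 6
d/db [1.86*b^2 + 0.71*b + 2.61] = 3.72*b + 0.71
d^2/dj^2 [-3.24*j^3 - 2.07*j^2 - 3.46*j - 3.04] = -19.44*j - 4.14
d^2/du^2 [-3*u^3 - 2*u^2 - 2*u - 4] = -18*u - 4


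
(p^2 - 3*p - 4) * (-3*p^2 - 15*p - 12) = -3*p^4 - 6*p^3 + 45*p^2 + 96*p + 48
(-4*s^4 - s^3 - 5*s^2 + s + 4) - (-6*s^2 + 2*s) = -4*s^4 - s^3 + s^2 - s + 4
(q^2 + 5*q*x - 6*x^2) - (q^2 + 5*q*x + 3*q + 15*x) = -3*q - 6*x^2 - 15*x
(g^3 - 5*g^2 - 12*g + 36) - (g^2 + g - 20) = g^3 - 6*g^2 - 13*g + 56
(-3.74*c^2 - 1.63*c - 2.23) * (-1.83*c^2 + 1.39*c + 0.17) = 6.8442*c^4 - 2.2157*c^3 + 1.1794*c^2 - 3.3768*c - 0.3791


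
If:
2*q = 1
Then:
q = 1/2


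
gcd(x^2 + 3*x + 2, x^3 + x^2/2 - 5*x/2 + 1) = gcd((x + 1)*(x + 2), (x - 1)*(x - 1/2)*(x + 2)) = x + 2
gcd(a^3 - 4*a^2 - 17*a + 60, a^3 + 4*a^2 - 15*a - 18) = a - 3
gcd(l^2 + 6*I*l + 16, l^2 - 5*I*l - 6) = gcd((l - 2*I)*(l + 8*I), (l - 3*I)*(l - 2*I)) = l - 2*I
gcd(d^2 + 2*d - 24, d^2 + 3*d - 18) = d + 6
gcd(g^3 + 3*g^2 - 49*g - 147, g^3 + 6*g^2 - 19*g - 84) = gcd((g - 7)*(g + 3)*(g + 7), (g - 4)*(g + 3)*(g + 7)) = g^2 + 10*g + 21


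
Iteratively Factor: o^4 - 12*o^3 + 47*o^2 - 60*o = (o - 3)*(o^3 - 9*o^2 + 20*o) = o*(o - 3)*(o^2 - 9*o + 20) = o*(o - 4)*(o - 3)*(o - 5)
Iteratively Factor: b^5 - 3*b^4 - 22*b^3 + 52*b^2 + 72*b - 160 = (b + 2)*(b^4 - 5*b^3 - 12*b^2 + 76*b - 80) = (b - 2)*(b + 2)*(b^3 - 3*b^2 - 18*b + 40) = (b - 5)*(b - 2)*(b + 2)*(b^2 + 2*b - 8) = (b - 5)*(b - 2)*(b + 2)*(b + 4)*(b - 2)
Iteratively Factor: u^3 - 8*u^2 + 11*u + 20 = (u - 5)*(u^2 - 3*u - 4) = (u - 5)*(u - 4)*(u + 1)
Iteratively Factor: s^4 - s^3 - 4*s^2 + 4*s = (s - 2)*(s^3 + s^2 - 2*s) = s*(s - 2)*(s^2 + s - 2) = s*(s - 2)*(s - 1)*(s + 2)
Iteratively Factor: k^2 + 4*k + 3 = (k + 3)*(k + 1)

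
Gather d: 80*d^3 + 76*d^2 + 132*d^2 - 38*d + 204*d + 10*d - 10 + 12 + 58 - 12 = 80*d^3 + 208*d^2 + 176*d + 48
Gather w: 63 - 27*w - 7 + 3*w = 56 - 24*w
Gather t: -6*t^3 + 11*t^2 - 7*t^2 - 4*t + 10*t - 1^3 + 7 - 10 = -6*t^3 + 4*t^2 + 6*t - 4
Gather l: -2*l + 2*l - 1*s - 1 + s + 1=0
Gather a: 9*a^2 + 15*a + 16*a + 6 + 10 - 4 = 9*a^2 + 31*a + 12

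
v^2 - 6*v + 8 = (v - 4)*(v - 2)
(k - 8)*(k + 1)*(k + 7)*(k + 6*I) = k^4 + 6*I*k^3 - 57*k^2 - 56*k - 342*I*k - 336*I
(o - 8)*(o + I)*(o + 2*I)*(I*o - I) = I*o^4 - 3*o^3 - 9*I*o^3 + 27*o^2 + 6*I*o^2 - 24*o + 18*I*o - 16*I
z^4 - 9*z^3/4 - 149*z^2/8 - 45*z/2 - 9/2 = (z - 6)*(z + 1/4)*(z + 3/2)*(z + 2)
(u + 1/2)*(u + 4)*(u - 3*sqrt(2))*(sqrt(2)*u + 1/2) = sqrt(2)*u^4 - 11*u^3/2 + 9*sqrt(2)*u^3/2 - 99*u^2/4 + sqrt(2)*u^2/2 - 11*u - 27*sqrt(2)*u/4 - 3*sqrt(2)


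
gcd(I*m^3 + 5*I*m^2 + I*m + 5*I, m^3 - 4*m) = 1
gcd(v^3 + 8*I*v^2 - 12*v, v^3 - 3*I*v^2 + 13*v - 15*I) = 1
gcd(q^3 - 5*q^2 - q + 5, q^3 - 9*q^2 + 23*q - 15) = q^2 - 6*q + 5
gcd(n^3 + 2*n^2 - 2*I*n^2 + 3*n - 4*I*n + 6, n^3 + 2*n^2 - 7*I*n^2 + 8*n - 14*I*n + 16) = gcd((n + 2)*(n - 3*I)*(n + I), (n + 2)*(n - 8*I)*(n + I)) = n^2 + n*(2 + I) + 2*I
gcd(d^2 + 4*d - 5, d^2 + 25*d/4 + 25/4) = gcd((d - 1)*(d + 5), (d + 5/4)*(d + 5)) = d + 5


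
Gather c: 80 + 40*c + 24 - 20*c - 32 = 20*c + 72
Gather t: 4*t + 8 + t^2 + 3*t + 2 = t^2 + 7*t + 10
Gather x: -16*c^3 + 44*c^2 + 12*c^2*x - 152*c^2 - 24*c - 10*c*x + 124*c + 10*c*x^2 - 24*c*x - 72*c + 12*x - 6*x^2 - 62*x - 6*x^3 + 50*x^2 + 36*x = -16*c^3 - 108*c^2 + 28*c - 6*x^3 + x^2*(10*c + 44) + x*(12*c^2 - 34*c - 14)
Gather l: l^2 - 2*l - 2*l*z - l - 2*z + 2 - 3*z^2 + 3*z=l^2 + l*(-2*z - 3) - 3*z^2 + z + 2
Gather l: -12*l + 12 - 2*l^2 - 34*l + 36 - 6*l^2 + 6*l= -8*l^2 - 40*l + 48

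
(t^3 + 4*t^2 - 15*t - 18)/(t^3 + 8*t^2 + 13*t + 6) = (t - 3)/(t + 1)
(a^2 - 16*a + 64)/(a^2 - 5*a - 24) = (a - 8)/(a + 3)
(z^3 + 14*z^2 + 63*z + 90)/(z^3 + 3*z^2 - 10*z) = (z^2 + 9*z + 18)/(z*(z - 2))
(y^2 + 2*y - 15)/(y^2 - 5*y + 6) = (y + 5)/(y - 2)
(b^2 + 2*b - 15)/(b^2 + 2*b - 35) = (b^2 + 2*b - 15)/(b^2 + 2*b - 35)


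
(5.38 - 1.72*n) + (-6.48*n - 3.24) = 2.14 - 8.2*n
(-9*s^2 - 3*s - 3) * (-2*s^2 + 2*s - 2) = 18*s^4 - 12*s^3 + 18*s^2 + 6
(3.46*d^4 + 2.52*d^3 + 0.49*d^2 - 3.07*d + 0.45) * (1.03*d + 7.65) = 3.5638*d^5 + 29.0646*d^4 + 19.7827*d^3 + 0.5864*d^2 - 23.022*d + 3.4425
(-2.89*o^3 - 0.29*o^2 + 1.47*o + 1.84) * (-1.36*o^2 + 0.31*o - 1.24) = 3.9304*o^5 - 0.5015*o^4 + 1.4945*o^3 - 1.6871*o^2 - 1.2524*o - 2.2816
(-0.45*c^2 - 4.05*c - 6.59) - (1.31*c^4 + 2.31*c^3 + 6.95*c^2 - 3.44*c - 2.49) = -1.31*c^4 - 2.31*c^3 - 7.4*c^2 - 0.61*c - 4.1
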